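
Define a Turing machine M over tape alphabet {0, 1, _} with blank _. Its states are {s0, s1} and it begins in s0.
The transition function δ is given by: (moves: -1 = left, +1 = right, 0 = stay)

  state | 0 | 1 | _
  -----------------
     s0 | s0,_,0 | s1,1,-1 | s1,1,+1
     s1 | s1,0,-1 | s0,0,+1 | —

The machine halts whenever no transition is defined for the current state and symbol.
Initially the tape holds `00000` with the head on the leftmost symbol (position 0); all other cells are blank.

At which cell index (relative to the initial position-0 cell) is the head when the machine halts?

s0 | [0]0000_   read 0 → write _, move 0, go to s0
s0 | [_]0000_   read _ → write 1, move +1, go to s1
s1 | 1[0]000_   read 0 → write 0, move -1, go to s1
s1 | [1]0000_   read 1 → write 0, move +1, go to s0
s0 | 0[0]000_   read 0 → write _, move 0, go to s0
s0 | 0[_]000_   read _ → write 1, move +1, go to s1
s1 | 01[0]00_   read 0 → write 0, move -1, go to s1
s1 | 0[1]000_   read 1 → write 0, move +1, go to s0
s0 | 00[0]00_   read 0 → write _, move 0, go to s0
s0 | 00[_]00_   read _ → write 1, move +1, go to s1
s1 | 001[0]0_   read 0 → write 0, move -1, go to s1
s1 | 00[1]00_   read 1 → write 0, move +1, go to s0
s0 | 000[0]0_   read 0 → write _, move 0, go to s0
s0 | 000[_]0_   read _ → write 1, move +1, go to s1
s1 | 0001[0]_   read 0 → write 0, move -1, go to s1
s1 | 000[1]0_   read 1 → write 0, move +1, go to s0
s0 | 0000[0]_   read 0 → write _, move 0, go to s0
s0 | 0000[_]_   read _ → write 1, move +1, go to s1
s1 | 00001[_]
At halt the head is at cell 5.

5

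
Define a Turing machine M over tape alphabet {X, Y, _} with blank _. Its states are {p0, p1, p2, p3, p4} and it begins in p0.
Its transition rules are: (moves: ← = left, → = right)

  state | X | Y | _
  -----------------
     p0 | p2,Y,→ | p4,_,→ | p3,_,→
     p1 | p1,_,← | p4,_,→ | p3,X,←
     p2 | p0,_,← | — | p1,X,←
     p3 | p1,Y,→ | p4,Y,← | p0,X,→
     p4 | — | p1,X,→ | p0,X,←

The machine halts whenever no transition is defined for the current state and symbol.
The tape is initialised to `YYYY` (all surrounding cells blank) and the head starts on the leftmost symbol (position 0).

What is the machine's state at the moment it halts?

p4

state=p0 head=0 tape=[Y]YYY__   (p0,Y)→(p4,_,→)
state=p4 head=1 tape=_[Y]YY__   (p4,Y)→(p1,X,→)
state=p1 head=2 tape=_X[Y]Y__   (p1,Y)→(p4,_,→)
state=p4 head=3 tape=_X_[Y]__   (p4,Y)→(p1,X,→)
state=p1 head=4 tape=_X_X[_]_   (p1,_)→(p3,X,←)
state=p3 head=3 tape=_X_[X]X_   (p3,X)→(p1,Y,→)
state=p1 head=4 tape=_X_Y[X]_   (p1,X)→(p1,_,←)
state=p1 head=3 tape=_X_[Y]__   (p1,Y)→(p4,_,→)
state=p4 head=4 tape=_X__[_]_   (p4,_)→(p0,X,←)
state=p0 head=3 tape=_X_[_]X_   (p0,_)→(p3,_,→)
state=p3 head=4 tape=_X__[X]_   (p3,X)→(p1,Y,→)
state=p1 head=5 tape=_X__Y[_]   (p1,_)→(p3,X,←)
state=p3 head=4 tape=_X__[Y]X   (p3,Y)→(p4,Y,←)
state=p4 head=3 tape=_X_[_]YX   (p4,_)→(p0,X,←)
state=p0 head=2 tape=_X[_]XYX   (p0,_)→(p3,_,→)
state=p3 head=3 tape=_X_[X]YX   (p3,X)→(p1,Y,→)
state=p1 head=4 tape=_X_Y[Y]X   (p1,Y)→(p4,_,→)
state=p4 head=5 tape=_X_Y_[X]
No transition is defined for (p4, X); M halts in state p4.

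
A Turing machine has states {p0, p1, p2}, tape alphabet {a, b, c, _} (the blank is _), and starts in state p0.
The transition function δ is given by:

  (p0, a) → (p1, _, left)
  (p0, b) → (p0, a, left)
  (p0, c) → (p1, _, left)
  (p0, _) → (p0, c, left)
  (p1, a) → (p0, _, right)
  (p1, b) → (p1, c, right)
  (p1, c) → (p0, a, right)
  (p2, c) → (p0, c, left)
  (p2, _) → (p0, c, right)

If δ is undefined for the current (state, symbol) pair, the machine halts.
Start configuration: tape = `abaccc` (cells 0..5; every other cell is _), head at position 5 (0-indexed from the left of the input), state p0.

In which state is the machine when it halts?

p1

p0 | _abacc[c]   read c → write _, move left, go to p1
p1 | _abac[c]_   read c → write a, move right, go to p0
p0 | _abaca[_]   read _ → write c, move left, go to p0
p0 | _abac[a]c   read a → write _, move left, go to p1
p1 | _aba[c]_c   read c → write a, move right, go to p0
p0 | _abaa[_]c   read _ → write c, move left, go to p0
p0 | _aba[a]cc   read a → write _, move left, go to p1
p1 | _ab[a]_cc   read a → write _, move right, go to p0
p0 | _ab_[_]cc   read _ → write c, move left, go to p0
p0 | _ab[_]ccc   read _ → write c, move left, go to p0
p0 | _a[b]cccc   read b → write a, move left, go to p0
p0 | _[a]acccc   read a → write _, move left, go to p1
p1 | [_]_acccc
No transition is defined for (p1, _); M halts in state p1.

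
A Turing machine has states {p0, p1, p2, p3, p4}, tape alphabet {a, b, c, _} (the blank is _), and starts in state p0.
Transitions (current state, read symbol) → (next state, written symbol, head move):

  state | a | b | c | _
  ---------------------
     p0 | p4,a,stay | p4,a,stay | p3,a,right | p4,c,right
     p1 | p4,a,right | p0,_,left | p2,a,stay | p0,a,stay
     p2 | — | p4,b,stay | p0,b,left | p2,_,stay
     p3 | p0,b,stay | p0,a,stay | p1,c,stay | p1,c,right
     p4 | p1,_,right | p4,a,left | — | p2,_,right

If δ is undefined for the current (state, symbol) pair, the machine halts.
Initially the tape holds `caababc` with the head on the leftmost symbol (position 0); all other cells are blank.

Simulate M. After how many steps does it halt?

p0 | [c]aababc   read c → write a, move right, go to p3
p3 | a[a]ababc   read a → write b, move stay, go to p0
p0 | a[b]ababc   read b → write a, move stay, go to p4
p4 | a[a]ababc   read a → write _, move right, go to p1
p1 | a_[a]babc   read a → write a, move right, go to p4
p4 | a_a[b]abc   read b → write a, move left, go to p4
p4 | a_[a]aabc   read a → write _, move right, go to p1
p1 | a__[a]abc   read a → write a, move right, go to p4
p4 | a__a[a]bc   read a → write _, move right, go to p1
p1 | a__a_[b]c   read b → write _, move left, go to p0
p0 | a__a[_]_c   read _ → write c, move right, go to p4
p4 | a__ac[_]c   read _ → write _, move right, go to p2
p2 | a__ac_[c]   read c → write b, move left, go to p0
p0 | a__ac[_]b   read _ → write c, move right, go to p4
p4 | a__acc[b]   read b → write a, move left, go to p4
p4 | a__ac[c]a
M halts after 15 transitions.

15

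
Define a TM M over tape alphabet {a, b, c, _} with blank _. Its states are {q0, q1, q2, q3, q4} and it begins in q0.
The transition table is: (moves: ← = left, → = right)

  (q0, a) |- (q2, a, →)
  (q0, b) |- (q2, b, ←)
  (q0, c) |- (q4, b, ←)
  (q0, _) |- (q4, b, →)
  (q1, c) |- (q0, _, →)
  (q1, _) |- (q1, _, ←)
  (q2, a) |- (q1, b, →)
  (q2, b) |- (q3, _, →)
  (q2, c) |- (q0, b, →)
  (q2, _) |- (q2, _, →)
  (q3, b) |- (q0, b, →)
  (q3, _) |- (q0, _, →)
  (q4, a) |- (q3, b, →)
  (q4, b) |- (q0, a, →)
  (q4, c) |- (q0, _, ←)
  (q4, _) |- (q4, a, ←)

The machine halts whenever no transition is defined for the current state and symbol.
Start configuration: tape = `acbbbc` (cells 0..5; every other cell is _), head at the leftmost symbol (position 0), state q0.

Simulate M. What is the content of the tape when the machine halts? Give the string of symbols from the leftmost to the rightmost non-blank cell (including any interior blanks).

q0 | [a]cbbbc   read a → write a, move →, go to q2
q2 | a[c]bbbc   read c → write b, move →, go to q0
q0 | ab[b]bbc   read b → write b, move ←, go to q2
q2 | a[b]bbbc   read b → write _, move →, go to q3
q3 | a_[b]bbc   read b → write b, move →, go to q0
q0 | a_b[b]bc   read b → write b, move ←, go to q2
q2 | a_[b]bbc   read b → write _, move →, go to q3
q3 | a__[b]bc   read b → write b, move →, go to q0
q0 | a__b[b]c   read b → write b, move ←, go to q2
q2 | a__[b]bc   read b → write _, move →, go to q3
q3 | a___[b]c   read b → write b, move →, go to q0
q0 | a___b[c]   read c → write b, move ←, go to q4
q4 | a___[b]b   read b → write a, move →, go to q0
q0 | a___a[b]   read b → write b, move ←, go to q2
q2 | a___[a]b   read a → write b, move →, go to q1
q1 | a___b[b]
The non-blank tape span at halt is a___bb.

a___bb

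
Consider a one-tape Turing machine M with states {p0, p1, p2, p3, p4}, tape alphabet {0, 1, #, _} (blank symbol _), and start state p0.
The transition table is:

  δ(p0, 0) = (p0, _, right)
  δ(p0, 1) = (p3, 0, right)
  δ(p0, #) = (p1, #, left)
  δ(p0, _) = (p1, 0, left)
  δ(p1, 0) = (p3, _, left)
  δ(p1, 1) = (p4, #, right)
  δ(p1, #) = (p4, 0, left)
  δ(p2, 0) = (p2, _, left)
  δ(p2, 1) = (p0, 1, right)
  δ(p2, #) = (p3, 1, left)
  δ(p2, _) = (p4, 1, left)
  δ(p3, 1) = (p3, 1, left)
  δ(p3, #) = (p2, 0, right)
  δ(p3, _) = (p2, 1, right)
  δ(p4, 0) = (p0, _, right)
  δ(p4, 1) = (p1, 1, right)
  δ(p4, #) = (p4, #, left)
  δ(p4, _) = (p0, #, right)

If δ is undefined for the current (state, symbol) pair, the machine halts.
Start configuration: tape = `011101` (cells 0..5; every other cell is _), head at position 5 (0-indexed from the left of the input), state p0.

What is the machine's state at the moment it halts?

state=p0 head=5 tape=01110[1]____   (p0,1)→(p3,0,right)
state=p3 head=6 tape=011100[_]___   (p3,_)→(p2,1,right)
state=p2 head=7 tape=0111001[_]__   (p2,_)→(p4,1,left)
state=p4 head=6 tape=011100[1]1__   (p4,1)→(p1,1,right)
state=p1 head=7 tape=0111001[1]__   (p1,1)→(p4,#,right)
state=p4 head=8 tape=0111001#[_]_   (p4,_)→(p0,#,right)
state=p0 head=9 tape=0111001##[_]   (p0,_)→(p1,0,left)
state=p1 head=8 tape=0111001#[#]0   (p1,#)→(p4,0,left)
state=p4 head=7 tape=0111001[#]00   (p4,#)→(p4,#,left)
state=p4 head=6 tape=011100[1]#00   (p4,1)→(p1,1,right)
state=p1 head=7 tape=0111001[#]00   (p1,#)→(p4,0,left)
state=p4 head=6 tape=011100[1]000   (p4,1)→(p1,1,right)
state=p1 head=7 tape=0111001[0]00   (p1,0)→(p3,_,left)
state=p3 head=6 tape=011100[1]_00   (p3,1)→(p3,1,left)
state=p3 head=5 tape=01110[0]1_00
No transition is defined for (p3, 0); M halts in state p3.

p3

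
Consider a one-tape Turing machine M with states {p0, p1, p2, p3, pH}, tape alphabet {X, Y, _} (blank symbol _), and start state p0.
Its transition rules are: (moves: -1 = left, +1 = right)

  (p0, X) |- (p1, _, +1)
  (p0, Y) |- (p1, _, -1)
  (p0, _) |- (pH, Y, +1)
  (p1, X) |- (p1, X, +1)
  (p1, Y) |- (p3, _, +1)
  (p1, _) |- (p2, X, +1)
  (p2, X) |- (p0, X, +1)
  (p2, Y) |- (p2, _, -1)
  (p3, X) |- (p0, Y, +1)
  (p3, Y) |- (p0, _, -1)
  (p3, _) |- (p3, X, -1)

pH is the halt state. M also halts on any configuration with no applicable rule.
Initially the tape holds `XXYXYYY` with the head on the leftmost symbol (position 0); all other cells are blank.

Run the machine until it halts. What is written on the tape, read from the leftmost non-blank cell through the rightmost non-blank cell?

p0 | [X]XYXYYY   read X → write _, move +1, go to p1
p1 | _[X]YXYYY   read X → write X, move +1, go to p1
p1 | _X[Y]XYYY   read Y → write _, move +1, go to p3
p3 | _X_[X]YYY   read X → write Y, move +1, go to p0
p0 | _X_Y[Y]YY   read Y → write _, move -1, go to p1
p1 | _X_[Y]_YY   read Y → write _, move +1, go to p3
p3 | _X__[_]YY   read _ → write X, move -1, go to p3
p3 | _X_[_]XYY   read _ → write X, move -1, go to p3
p3 | _X[_]XXYY   read _ → write X, move -1, go to p3
p3 | _[X]XXXYY   read X → write Y, move +1, go to p0
p0 | _Y[X]XXYY   read X → write _, move +1, go to p1
p1 | _Y_[X]XYY   read X → write X, move +1, go to p1
p1 | _Y_X[X]YY   read X → write X, move +1, go to p1
p1 | _Y_XX[Y]Y   read Y → write _, move +1, go to p3
p3 | _Y_XX_[Y]   read Y → write _, move -1, go to p0
p0 | _Y_XX[_]_   read _ → write Y, move +1, go to pH
pH | _Y_XXY[_]
The non-blank tape span at halt is Y_XXY.

Y_XXY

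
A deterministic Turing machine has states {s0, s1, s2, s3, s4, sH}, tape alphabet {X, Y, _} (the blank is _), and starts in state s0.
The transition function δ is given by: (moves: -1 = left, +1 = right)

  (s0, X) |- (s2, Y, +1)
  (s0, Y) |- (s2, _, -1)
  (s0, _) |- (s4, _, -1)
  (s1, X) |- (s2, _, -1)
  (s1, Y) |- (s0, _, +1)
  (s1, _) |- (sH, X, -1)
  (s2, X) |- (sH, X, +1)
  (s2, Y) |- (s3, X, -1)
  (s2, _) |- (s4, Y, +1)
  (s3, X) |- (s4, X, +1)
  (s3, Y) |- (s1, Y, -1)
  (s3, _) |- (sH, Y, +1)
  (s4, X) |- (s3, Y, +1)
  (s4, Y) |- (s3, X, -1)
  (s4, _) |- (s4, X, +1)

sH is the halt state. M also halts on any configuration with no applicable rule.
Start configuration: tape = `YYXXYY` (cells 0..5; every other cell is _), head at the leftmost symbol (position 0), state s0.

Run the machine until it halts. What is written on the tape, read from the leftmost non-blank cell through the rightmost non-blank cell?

YXYXYXYY

s0 | _[Y]YXXYY__   read Y → write _, move -1, go to s2
s2 | [_]_YXXYY__   read _ → write Y, move +1, go to s4
s4 | Y[_]YXXYY__   read _ → write X, move +1, go to s4
s4 | YX[Y]XXYY__   read Y → write X, move -1, go to s3
s3 | Y[X]XXXYY__   read X → write X, move +1, go to s4
s4 | YX[X]XXYY__   read X → write Y, move +1, go to s3
s3 | YXY[X]XYY__   read X → write X, move +1, go to s4
s4 | YXYX[X]YY__   read X → write Y, move +1, go to s3
s3 | YXYXY[Y]Y__   read Y → write Y, move -1, go to s1
s1 | YXYX[Y]YY__   read Y → write _, move +1, go to s0
s0 | YXYX_[Y]Y__   read Y → write _, move -1, go to s2
s2 | YXYX[_]_Y__   read _ → write Y, move +1, go to s4
s4 | YXYXY[_]Y__   read _ → write X, move +1, go to s4
s4 | YXYXYX[Y]__   read Y → write X, move -1, go to s3
s3 | YXYXY[X]X__   read X → write X, move +1, go to s4
s4 | YXYXYX[X]__   read X → write Y, move +1, go to s3
s3 | YXYXYXY[_]_   read _ → write Y, move +1, go to sH
sH | YXYXYXYY[_]
The non-blank tape span at halt is YXYXYXYY.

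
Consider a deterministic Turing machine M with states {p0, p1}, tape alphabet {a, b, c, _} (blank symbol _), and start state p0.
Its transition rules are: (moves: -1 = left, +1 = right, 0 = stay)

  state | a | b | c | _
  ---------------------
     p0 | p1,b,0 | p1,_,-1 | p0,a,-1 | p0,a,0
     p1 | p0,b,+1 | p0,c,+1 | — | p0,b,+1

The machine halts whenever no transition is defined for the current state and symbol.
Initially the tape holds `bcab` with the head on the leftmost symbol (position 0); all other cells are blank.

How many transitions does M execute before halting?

p0 | __[b]cab   read b → write _, move -1, go to p1
p1 | _[_]_cab   read _ → write b, move +1, go to p0
p0 | _b[_]cab   read _ → write a, move 0, go to p0
p0 | _b[a]cab   read a → write b, move 0, go to p1
p1 | _b[b]cab   read b → write c, move +1, go to p0
p0 | _bc[c]ab   read c → write a, move -1, go to p0
p0 | _b[c]aab   read c → write a, move -1, go to p0
p0 | _[b]aaab   read b → write _, move -1, go to p1
p1 | [_]_aaab   read _ → write b, move +1, go to p0
p0 | b[_]aaab   read _ → write a, move 0, go to p0
p0 | b[a]aaab   read a → write b, move 0, go to p1
p1 | b[b]aaab   read b → write c, move +1, go to p0
p0 | bc[a]aab   read a → write b, move 0, go to p1
p1 | bc[b]aab   read b → write c, move +1, go to p0
p0 | bcc[a]ab   read a → write b, move 0, go to p1
p1 | bcc[b]ab   read b → write c, move +1, go to p0
p0 | bccc[a]b   read a → write b, move 0, go to p1
p1 | bccc[b]b   read b → write c, move +1, go to p0
p0 | bcccc[b]   read b → write _, move -1, go to p1
p1 | bccc[c]_
M halts after 19 transitions.

19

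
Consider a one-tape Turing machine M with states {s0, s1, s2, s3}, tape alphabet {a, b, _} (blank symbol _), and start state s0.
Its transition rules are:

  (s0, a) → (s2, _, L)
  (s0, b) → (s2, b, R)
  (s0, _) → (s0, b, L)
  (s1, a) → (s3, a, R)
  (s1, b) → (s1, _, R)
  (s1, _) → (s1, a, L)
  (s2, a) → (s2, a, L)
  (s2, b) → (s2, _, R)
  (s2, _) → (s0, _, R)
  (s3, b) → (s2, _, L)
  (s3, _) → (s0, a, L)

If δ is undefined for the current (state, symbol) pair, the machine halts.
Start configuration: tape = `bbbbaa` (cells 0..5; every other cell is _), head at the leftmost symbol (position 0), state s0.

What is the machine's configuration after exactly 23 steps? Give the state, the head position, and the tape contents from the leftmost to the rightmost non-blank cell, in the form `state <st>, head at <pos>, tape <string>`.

state=s0 head=0 tape=[b]bbbaa   (s0,b)→(s2,b,R)
state=s2 head=1 tape=b[b]bbaa   (s2,b)→(s2,_,R)
state=s2 head=2 tape=b_[b]baa   (s2,b)→(s2,_,R)
state=s2 head=3 tape=b__[b]aa   (s2,b)→(s2,_,R)
state=s2 head=4 tape=b___[a]a   (s2,a)→(s2,a,L)
state=s2 head=3 tape=b__[_]aa   (s2,_)→(s0,_,R)
state=s0 head=4 tape=b___[a]a   (s0,a)→(s2,_,L)
state=s2 head=3 tape=b__[_]_a   (s2,_)→(s0,_,R)
state=s0 head=4 tape=b___[_]a   (s0,_)→(s0,b,L)
state=s0 head=3 tape=b__[_]ba   (s0,_)→(s0,b,L)
state=s0 head=2 tape=b_[_]bba   (s0,_)→(s0,b,L)
state=s0 head=1 tape=b[_]bbba   (s0,_)→(s0,b,L)
state=s0 head=0 tape=[b]bbbba   (s0,b)→(s2,b,R)
state=s2 head=1 tape=b[b]bbba   (s2,b)→(s2,_,R)
state=s2 head=2 tape=b_[b]bba   (s2,b)→(s2,_,R)
state=s2 head=3 tape=b__[b]ba   (s2,b)→(s2,_,R)
state=s2 head=4 tape=b___[b]a   (s2,b)→(s2,_,R)
state=s2 head=5 tape=b____[a]   (s2,a)→(s2,a,L)
state=s2 head=4 tape=b___[_]a   (s2,_)→(s0,_,R)
state=s0 head=5 tape=b____[a]   (s0,a)→(s2,_,L)
state=s2 head=4 tape=b___[_]_   (s2,_)→(s0,_,R)
state=s0 head=5 tape=b____[_]   (s0,_)→(s0,b,L)
state=s0 head=4 tape=b___[_]b   (s0,_)→(s0,b,L)
state=s0 head=3 tape=b__[_]bb
After 23 steps: state s0, head at 3, tape b___bb.

state s0, head at 3, tape b___bb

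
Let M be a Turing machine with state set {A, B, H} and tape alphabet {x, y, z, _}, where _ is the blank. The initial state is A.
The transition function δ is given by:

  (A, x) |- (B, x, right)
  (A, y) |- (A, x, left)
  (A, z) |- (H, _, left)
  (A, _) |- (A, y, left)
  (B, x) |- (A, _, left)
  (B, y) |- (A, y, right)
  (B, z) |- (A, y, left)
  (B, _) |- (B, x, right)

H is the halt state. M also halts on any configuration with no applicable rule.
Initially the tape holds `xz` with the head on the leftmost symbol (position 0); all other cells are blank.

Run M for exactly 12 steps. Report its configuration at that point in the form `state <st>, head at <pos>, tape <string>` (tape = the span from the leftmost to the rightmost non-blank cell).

A | [x]z__   read x → write x, move right, go to B
B | x[z]__   read z → write y, move left, go to A
A | [x]y__   read x → write x, move right, go to B
B | x[y]__   read y → write y, move right, go to A
A | xy[_]_   read _ → write y, move left, go to A
A | x[y]y_   read y → write x, move left, go to A
A | [x]xy_   read x → write x, move right, go to B
B | x[x]y_   read x → write _, move left, go to A
A | [x]_y_   read x → write x, move right, go to B
B | x[_]y_   read _ → write x, move right, go to B
B | xx[y]_   read y → write y, move right, go to A
A | xxy[_]   read _ → write y, move left, go to A
A | xx[y]y
After 12 steps: state A, head at 2, tape xxyy.

state A, head at 2, tape xxyy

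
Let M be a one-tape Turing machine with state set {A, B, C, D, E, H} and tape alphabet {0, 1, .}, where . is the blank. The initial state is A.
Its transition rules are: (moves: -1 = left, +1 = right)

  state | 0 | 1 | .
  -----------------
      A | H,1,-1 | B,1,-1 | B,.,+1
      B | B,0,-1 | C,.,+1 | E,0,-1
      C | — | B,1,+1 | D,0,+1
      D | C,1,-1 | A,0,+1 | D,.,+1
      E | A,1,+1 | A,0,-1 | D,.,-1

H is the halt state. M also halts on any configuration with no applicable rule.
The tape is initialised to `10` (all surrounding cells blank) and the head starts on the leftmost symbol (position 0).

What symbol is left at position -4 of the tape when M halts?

0

A | .....[1]0   read 1 → write 1, move -1, go to B
B | ....[.]10   read . → write 0, move -1, go to E
E | ...[.]010   read . → write ., move -1, go to D
D | ..[.].010   read . → write ., move +1, go to D
D | ...[.]010   read . → write ., move +1, go to D
D | ....[0]10   read 0 → write 1, move -1, go to C
C | ...[.]110   read . → write 0, move +1, go to D
D | ...0[1]10   read 1 → write 0, move +1, go to A
A | ...00[1]0   read 1 → write 1, move -1, go to B
B | ...0[0]10   read 0 → write 0, move -1, go to B
B | ...[0]010   read 0 → write 0, move -1, go to B
B | ..[.]0010   read . → write 0, move -1, go to E
E | .[.]00010   read . → write ., move -1, go to D
D | [.].00010   read . → write ., move +1, go to D
D | .[.]00010   read . → write ., move +1, go to D
D | ..[0]0010   read 0 → write 1, move -1, go to C
C | .[.]10010   read . → write 0, move +1, go to D
D | .0[1]0010   read 1 → write 0, move +1, go to A
A | .00[0]010   read 0 → write 1, move -1, go to H
H | .0[0]1010
Cell -4 holds 0 when M halts.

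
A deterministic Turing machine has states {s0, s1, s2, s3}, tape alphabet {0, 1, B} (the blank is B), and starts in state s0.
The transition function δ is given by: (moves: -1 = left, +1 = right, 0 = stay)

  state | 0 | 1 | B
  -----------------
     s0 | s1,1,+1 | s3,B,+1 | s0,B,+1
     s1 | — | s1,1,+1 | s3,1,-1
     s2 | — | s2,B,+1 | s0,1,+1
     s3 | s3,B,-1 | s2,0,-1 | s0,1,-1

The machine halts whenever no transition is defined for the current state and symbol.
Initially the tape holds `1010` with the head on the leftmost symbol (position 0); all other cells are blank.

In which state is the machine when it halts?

s1

s0 | B[1]010   read 1 → write B, move +1, go to s3
s3 | BB[0]10   read 0 → write B, move -1, go to s3
s3 | B[B]B10   read B → write 1, move -1, go to s0
s0 | [B]1B10   read B → write B, move +1, go to s0
s0 | B[1]B10   read 1 → write B, move +1, go to s3
s3 | BB[B]10   read B → write 1, move -1, go to s0
s0 | B[B]110   read B → write B, move +1, go to s0
s0 | BB[1]10   read 1 → write B, move +1, go to s3
s3 | BBB[1]0   read 1 → write 0, move -1, go to s2
s2 | BB[B]00   read B → write 1, move +1, go to s0
s0 | BB1[0]0   read 0 → write 1, move +1, go to s1
s1 | BB11[0]
No transition is defined for (s1, 0); M halts in state s1.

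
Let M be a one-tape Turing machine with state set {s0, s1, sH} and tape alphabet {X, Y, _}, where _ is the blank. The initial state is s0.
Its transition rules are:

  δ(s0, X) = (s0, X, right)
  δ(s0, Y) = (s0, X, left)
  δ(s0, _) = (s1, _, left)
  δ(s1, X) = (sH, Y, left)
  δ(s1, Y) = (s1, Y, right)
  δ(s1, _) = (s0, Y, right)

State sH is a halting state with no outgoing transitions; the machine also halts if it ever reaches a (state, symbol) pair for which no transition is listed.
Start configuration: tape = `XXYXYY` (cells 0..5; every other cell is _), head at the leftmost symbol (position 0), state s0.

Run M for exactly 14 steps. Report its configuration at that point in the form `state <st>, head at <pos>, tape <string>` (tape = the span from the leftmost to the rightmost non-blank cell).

s0 | [X]XYXYY_   read X → write X, move right, go to s0
s0 | X[X]YXYY_   read X → write X, move right, go to s0
s0 | XX[Y]XYY_   read Y → write X, move left, go to s0
s0 | X[X]XXYY_   read X → write X, move right, go to s0
s0 | XX[X]XYY_   read X → write X, move right, go to s0
s0 | XXX[X]YY_   read X → write X, move right, go to s0
s0 | XXXX[Y]Y_   read Y → write X, move left, go to s0
s0 | XXX[X]XY_   read X → write X, move right, go to s0
s0 | XXXX[X]Y_   read X → write X, move right, go to s0
s0 | XXXXX[Y]_   read Y → write X, move left, go to s0
s0 | XXXX[X]X_   read X → write X, move right, go to s0
s0 | XXXXX[X]_   read X → write X, move right, go to s0
s0 | XXXXXX[_]   read _ → write _, move left, go to s1
s1 | XXXXX[X]_   read X → write Y, move left, go to sH
sH | XXXX[X]Y_
After 14 steps: state sH, head at 4, tape XXXXXY.

state sH, head at 4, tape XXXXXY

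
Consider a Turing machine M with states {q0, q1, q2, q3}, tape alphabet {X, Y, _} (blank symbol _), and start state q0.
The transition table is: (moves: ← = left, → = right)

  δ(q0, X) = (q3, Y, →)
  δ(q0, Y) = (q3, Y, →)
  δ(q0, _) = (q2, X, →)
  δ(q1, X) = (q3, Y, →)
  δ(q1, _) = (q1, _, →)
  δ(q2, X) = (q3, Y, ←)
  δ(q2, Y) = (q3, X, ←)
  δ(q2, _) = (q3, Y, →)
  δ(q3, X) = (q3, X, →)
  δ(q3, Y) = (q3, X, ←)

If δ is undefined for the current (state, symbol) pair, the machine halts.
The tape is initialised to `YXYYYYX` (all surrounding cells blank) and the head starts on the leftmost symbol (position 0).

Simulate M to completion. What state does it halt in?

q3

q0 | [Y]XYYYYX_   read Y → write Y, move →, go to q3
q3 | Y[X]YYYYX_   read X → write X, move →, go to q3
q3 | YX[Y]YYYX_   read Y → write X, move ←, go to q3
q3 | Y[X]XYYYX_   read X → write X, move →, go to q3
q3 | YX[X]YYYX_   read X → write X, move →, go to q3
q3 | YXX[Y]YYX_   read Y → write X, move ←, go to q3
q3 | YX[X]XYYX_   read X → write X, move →, go to q3
q3 | YXX[X]YYX_   read X → write X, move →, go to q3
q3 | YXXX[Y]YX_   read Y → write X, move ←, go to q3
q3 | YXX[X]XYX_   read X → write X, move →, go to q3
q3 | YXXX[X]YX_   read X → write X, move →, go to q3
q3 | YXXXX[Y]X_   read Y → write X, move ←, go to q3
q3 | YXXX[X]XX_   read X → write X, move →, go to q3
q3 | YXXXX[X]X_   read X → write X, move →, go to q3
q3 | YXXXXX[X]_   read X → write X, move →, go to q3
q3 | YXXXXXX[_]
No transition is defined for (q3, _); M halts in state q3.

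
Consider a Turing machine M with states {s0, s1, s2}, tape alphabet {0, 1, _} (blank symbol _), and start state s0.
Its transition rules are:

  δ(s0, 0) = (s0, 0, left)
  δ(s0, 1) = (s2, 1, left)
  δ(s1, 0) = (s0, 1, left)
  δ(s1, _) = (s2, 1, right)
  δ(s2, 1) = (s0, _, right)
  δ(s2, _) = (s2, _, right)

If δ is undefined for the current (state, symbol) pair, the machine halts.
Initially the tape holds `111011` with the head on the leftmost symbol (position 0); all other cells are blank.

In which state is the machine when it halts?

s0

s0 | _[1]11011   read 1 → write 1, move left, go to s2
s2 | [_]111011   read _ → write _, move right, go to s2
s2 | _[1]11011   read 1 → write _, move right, go to s0
s0 | __[1]1011   read 1 → write 1, move left, go to s2
s2 | _[_]11011   read _ → write _, move right, go to s2
s2 | __[1]1011   read 1 → write _, move right, go to s0
s0 | ___[1]011   read 1 → write 1, move left, go to s2
s2 | __[_]1011   read _ → write _, move right, go to s2
s2 | ___[1]011   read 1 → write _, move right, go to s0
s0 | ____[0]11   read 0 → write 0, move left, go to s0
s0 | ___[_]011
No transition is defined for (s0, _); M halts in state s0.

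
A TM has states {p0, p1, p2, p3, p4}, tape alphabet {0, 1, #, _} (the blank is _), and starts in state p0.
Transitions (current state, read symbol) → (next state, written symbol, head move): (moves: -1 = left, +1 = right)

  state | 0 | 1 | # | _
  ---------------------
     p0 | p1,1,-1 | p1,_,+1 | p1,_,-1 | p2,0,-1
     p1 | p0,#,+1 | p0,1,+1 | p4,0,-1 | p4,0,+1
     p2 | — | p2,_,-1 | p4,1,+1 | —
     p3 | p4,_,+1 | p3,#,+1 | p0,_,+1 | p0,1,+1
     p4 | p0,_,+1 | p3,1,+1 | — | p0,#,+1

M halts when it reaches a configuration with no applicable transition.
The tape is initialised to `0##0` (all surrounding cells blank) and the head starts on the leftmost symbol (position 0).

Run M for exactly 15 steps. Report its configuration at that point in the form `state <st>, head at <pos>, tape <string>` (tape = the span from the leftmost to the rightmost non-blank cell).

p0 | _[0]##0__   read 0 → write 1, move -1, go to p1
p1 | [_]1##0__   read _ → write 0, move +1, go to p4
p4 | 0[1]##0__   read 1 → write 1, move +1, go to p3
p3 | 01[#]#0__   read # → write _, move +1, go to p0
p0 | 01_[#]0__   read # → write _, move -1, go to p1
p1 | 01[_]_0__   read _ → write 0, move +1, go to p4
p4 | 010[_]0__   read _ → write #, move +1, go to p0
p0 | 010#[0]__   read 0 → write 1, move -1, go to p1
p1 | 010[#]1__   read # → write 0, move -1, go to p4
p4 | 01[0]01__   read 0 → write _, move +1, go to p0
p0 | 01_[0]1__   read 0 → write 1, move -1, go to p1
p1 | 01[_]11__   read _ → write 0, move +1, go to p4
p4 | 010[1]1__   read 1 → write 1, move +1, go to p3
p3 | 0101[1]__   read 1 → write #, move +1, go to p3
p3 | 0101#[_]_   read _ → write 1, move +1, go to p0
p0 | 0101#1[_]
After 15 steps: state p0, head at 5, tape 0101#1.

state p0, head at 5, tape 0101#1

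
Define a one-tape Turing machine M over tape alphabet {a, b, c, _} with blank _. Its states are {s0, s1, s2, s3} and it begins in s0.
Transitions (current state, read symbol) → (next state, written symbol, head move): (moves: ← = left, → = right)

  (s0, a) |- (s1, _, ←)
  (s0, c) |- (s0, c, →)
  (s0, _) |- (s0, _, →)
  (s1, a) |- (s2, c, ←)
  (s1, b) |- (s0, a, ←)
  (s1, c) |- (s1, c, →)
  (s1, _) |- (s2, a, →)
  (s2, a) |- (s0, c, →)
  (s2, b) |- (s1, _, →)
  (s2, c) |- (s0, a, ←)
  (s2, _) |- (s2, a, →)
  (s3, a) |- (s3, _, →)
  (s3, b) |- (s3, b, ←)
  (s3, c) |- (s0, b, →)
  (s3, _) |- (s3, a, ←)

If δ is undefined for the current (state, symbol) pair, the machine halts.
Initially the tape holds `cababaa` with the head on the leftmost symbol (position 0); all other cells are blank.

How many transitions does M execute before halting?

30

s0 | ___[c]ababaa   read c → write c, move →, go to s0
s0 | ___c[a]babaa   read a → write _, move ←, go to s1
s1 | ___[c]_babaa   read c → write c, move →, go to s1
s1 | ___c[_]babaa   read _ → write a, move →, go to s2
s2 | ___ca[b]abaa   read b → write _, move →, go to s1
s1 | ___ca_[a]baa   read a → write c, move ←, go to s2
s2 | ___ca[_]cbaa   read _ → write a, move →, go to s2
s2 | ___caa[c]baa   read c → write a, move ←, go to s0
s0 | ___ca[a]abaa   read a → write _, move ←, go to s1
s1 | ___c[a]_abaa   read a → write c, move ←, go to s2
s2 | ___[c]c_abaa   read c → write a, move ←, go to s0
s0 | __[_]ac_abaa   read _ → write _, move →, go to s0
s0 | ___[a]c_abaa   read a → write _, move ←, go to s1
s1 | __[_]_c_abaa   read _ → write a, move →, go to s2
s2 | __a[_]c_abaa   read _ → write a, move →, go to s2
s2 | __aa[c]_abaa   read c → write a, move ←, go to s0
s0 | __a[a]a_abaa   read a → write _, move ←, go to s1
s1 | __[a]_a_abaa   read a → write c, move ←, go to s2
s2 | _[_]c_a_abaa   read _ → write a, move →, go to s2
s2 | _a[c]_a_abaa   read c → write a, move ←, go to s0
s0 | _[a]a_a_abaa   read a → write _, move ←, go to s1
s1 | [_]_a_a_abaa   read _ → write a, move →, go to s2
s2 | a[_]a_a_abaa   read _ → write a, move →, go to s2
s2 | aa[a]_a_abaa   read a → write c, move →, go to s0
s0 | aac[_]a_abaa   read _ → write _, move →, go to s0
s0 | aac_[a]_abaa   read a → write _, move ←, go to s1
s1 | aac[_]__abaa   read _ → write a, move →, go to s2
s2 | aaca[_]_abaa   read _ → write a, move →, go to s2
s2 | aacaa[_]abaa   read _ → write a, move →, go to s2
s2 | aacaaa[a]baa   read a → write c, move →, go to s0
s0 | aacaaac[b]aa
M halts after 30 transitions.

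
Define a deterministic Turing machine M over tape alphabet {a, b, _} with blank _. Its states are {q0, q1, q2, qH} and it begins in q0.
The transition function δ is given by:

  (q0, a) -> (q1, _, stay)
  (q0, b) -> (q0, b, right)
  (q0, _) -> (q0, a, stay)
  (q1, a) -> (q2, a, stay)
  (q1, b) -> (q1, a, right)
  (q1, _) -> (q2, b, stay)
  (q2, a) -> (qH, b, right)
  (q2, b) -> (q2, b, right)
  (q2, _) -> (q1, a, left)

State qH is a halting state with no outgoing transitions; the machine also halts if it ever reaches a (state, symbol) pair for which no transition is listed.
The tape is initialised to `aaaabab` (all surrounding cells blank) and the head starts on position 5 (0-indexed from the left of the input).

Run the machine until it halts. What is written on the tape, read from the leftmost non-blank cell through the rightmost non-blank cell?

aaaabbab

q0 | aaaab[a]b__   read a → write _, move stay, go to q1
q1 | aaaab[_]b__   read _ → write b, move stay, go to q2
q2 | aaaab[b]b__   read b → write b, move right, go to q2
q2 | aaaabb[b]__   read b → write b, move right, go to q2
q2 | aaaabbb[_]_   read _ → write a, move left, go to q1
q1 | aaaabb[b]a_   read b → write a, move right, go to q1
q1 | aaaabba[a]_   read a → write a, move stay, go to q2
q2 | aaaabba[a]_   read a → write b, move right, go to qH
qH | aaaabbab[_]
The non-blank tape span at halt is aaaabbab.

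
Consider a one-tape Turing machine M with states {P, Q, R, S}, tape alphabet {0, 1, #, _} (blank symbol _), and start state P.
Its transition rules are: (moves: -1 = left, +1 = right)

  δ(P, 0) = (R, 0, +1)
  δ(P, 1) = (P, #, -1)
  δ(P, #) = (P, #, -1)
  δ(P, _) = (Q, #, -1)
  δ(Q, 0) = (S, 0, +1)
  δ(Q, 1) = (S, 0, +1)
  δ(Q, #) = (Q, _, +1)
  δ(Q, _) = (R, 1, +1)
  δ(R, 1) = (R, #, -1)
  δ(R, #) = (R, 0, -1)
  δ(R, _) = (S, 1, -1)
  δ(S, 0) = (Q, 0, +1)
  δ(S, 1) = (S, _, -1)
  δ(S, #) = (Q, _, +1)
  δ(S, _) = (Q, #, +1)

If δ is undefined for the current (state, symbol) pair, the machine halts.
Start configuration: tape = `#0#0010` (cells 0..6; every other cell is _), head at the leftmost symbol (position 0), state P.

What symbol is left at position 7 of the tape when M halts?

P | ____[#]0#0010__   read # → write #, move -1, go to P
P | ___[_]#0#0010__   read _ → write #, move -1, go to Q
Q | __[_]##0#0010__   read _ → write 1, move +1, go to R
R | __1[#]#0#0010__   read # → write 0, move -1, go to R
R | __[1]0#0#0010__   read 1 → write #, move -1, go to R
R | _[_]#0#0#0010__   read _ → write 1, move -1, go to S
S | [_]1#0#0#0010__   read _ → write #, move +1, go to Q
Q | #[1]#0#0#0010__   read 1 → write 0, move +1, go to S
S | #0[#]0#0#0010__   read # → write _, move +1, go to Q
Q | #0_[0]#0#0010__   read 0 → write 0, move +1, go to S
S | #0_0[#]0#0010__   read # → write _, move +1, go to Q
Q | #0_0_[0]#0010__   read 0 → write 0, move +1, go to S
S | #0_0_0[#]0010__   read # → write _, move +1, go to Q
Q | #0_0_0_[0]010__   read 0 → write 0, move +1, go to S
S | #0_0_0_0[0]10__   read 0 → write 0, move +1, go to Q
Q | #0_0_0_00[1]0__   read 1 → write 0, move +1, go to S
S | #0_0_0_000[0]__   read 0 → write 0, move +1, go to Q
Q | #0_0_0_0000[_]_   read _ → write 1, move +1, go to R
R | #0_0_0_00001[_]   read _ → write 1, move -1, go to S
S | #0_0_0_0000[1]1   read 1 → write _, move -1, go to S
S | #0_0_0_000[0]_1   read 0 → write 0, move +1, go to Q
Q | #0_0_0_0000[_]1   read _ → write 1, move +1, go to R
R | #0_0_0_00001[1]   read 1 → write #, move -1, go to R
R | #0_0_0_0000[1]#   read 1 → write #, move -1, go to R
R | #0_0_0_000[0]##
Cell 7 holds # when M halts.

#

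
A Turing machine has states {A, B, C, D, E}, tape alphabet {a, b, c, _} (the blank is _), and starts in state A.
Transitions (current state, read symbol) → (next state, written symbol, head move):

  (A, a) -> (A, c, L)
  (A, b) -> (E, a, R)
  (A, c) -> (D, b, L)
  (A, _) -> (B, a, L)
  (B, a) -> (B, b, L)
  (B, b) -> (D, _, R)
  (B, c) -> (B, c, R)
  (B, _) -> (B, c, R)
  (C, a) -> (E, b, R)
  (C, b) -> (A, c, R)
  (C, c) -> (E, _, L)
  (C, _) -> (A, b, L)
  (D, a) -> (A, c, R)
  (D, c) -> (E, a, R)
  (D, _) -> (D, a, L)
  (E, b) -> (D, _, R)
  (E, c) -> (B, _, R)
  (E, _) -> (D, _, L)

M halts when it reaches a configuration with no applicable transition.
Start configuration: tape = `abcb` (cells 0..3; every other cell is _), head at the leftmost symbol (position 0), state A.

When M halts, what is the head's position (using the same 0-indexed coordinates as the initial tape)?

-1

A | __[a]bcb_   read a → write c, move L, go to A
A | _[_]cbcb_   read _ → write a, move L, go to B
B | [_]acbcb_   read _ → write c, move R, go to B
B | c[a]cbcb_   read a → write b, move L, go to B
B | [c]bcbcb_   read c → write c, move R, go to B
B | c[b]cbcb_   read b → write _, move R, go to D
D | c_[c]bcb_   read c → write a, move R, go to E
E | c_a[b]cb_   read b → write _, move R, go to D
D | c_a_[c]b_   read c → write a, move R, go to E
E | c_a_a[b]_   read b → write _, move R, go to D
D | c_a_a_[_]   read _ → write a, move L, go to D
D | c_a_a[_]a   read _ → write a, move L, go to D
D | c_a_[a]aa   read a → write c, move R, go to A
A | c_a_c[a]a   read a → write c, move L, go to A
A | c_a_[c]ca   read c → write b, move L, go to D
D | c_a[_]bca   read _ → write a, move L, go to D
D | c_[a]abca   read a → write c, move R, go to A
A | c_c[a]bca   read a → write c, move L, go to A
A | c_[c]cbca   read c → write b, move L, go to D
D | c[_]bcbca   read _ → write a, move L, go to D
D | [c]abcbca   read c → write a, move R, go to E
E | a[a]bcbca
At halt the head is at cell -1.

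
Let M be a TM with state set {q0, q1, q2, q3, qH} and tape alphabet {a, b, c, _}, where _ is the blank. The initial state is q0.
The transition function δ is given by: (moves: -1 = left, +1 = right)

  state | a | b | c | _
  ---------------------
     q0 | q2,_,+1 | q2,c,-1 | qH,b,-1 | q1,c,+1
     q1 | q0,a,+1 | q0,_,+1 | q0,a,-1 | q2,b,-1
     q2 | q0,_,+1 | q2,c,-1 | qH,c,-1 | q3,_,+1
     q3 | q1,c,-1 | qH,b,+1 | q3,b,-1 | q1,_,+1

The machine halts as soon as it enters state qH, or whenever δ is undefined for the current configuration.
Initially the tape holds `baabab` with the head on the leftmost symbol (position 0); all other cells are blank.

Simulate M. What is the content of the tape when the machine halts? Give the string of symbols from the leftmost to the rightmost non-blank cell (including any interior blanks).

state=q0 head=0 tape=_[b]aabab__   (q0,b)→(q2,c,-1)
state=q2 head=-1 tape=[_]caabab__   (q2,_)→(q3,_,+1)
state=q3 head=0 tape=_[c]aabab__   (q3,c)→(q3,b,-1)
state=q3 head=-1 tape=[_]baabab__   (q3,_)→(q1,_,+1)
state=q1 head=0 tape=_[b]aabab__   (q1,b)→(q0,_,+1)
state=q0 head=1 tape=__[a]abab__   (q0,a)→(q2,_,+1)
state=q2 head=2 tape=___[a]bab__   (q2,a)→(q0,_,+1)
state=q0 head=3 tape=____[b]ab__   (q0,b)→(q2,c,-1)
state=q2 head=2 tape=___[_]cab__   (q2,_)→(q3,_,+1)
state=q3 head=3 tape=____[c]ab__   (q3,c)→(q3,b,-1)
state=q3 head=2 tape=___[_]bab__   (q3,_)→(q1,_,+1)
state=q1 head=3 tape=____[b]ab__   (q1,b)→(q0,_,+1)
state=q0 head=4 tape=_____[a]b__   (q0,a)→(q2,_,+1)
state=q2 head=5 tape=______[b]__   (q2,b)→(q2,c,-1)
state=q2 head=4 tape=_____[_]c__   (q2,_)→(q3,_,+1)
state=q3 head=5 tape=______[c]__   (q3,c)→(q3,b,-1)
state=q3 head=4 tape=_____[_]b__   (q3,_)→(q1,_,+1)
state=q1 head=5 tape=______[b]__   (q1,b)→(q0,_,+1)
state=q0 head=6 tape=_______[_]_   (q0,_)→(q1,c,+1)
state=q1 head=7 tape=_______c[_]   (q1,_)→(q2,b,-1)
state=q2 head=6 tape=_______[c]b   (q2,c)→(qH,c,-1)
state=qH head=5 tape=______[_]cb
The non-blank tape span at halt is cb.

cb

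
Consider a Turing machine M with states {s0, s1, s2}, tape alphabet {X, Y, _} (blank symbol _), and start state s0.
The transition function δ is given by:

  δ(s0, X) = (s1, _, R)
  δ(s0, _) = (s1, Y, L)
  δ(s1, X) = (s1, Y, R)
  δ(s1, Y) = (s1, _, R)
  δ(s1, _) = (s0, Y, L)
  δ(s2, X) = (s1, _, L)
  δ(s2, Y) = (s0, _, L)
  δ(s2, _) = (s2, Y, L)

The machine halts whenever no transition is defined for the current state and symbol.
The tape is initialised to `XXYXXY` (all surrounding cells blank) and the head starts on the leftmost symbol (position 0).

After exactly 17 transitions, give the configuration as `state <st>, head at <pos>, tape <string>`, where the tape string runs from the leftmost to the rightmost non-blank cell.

state s1, head at 5, tape Y___YYY

state=s0 head=0 tape=[X]XYXXY__   (s0,X)→(s1,_,R)
state=s1 head=1 tape=_[X]YXXY__   (s1,X)→(s1,Y,R)
state=s1 head=2 tape=_Y[Y]XXY__   (s1,Y)→(s1,_,R)
state=s1 head=3 tape=_Y_[X]XY__   (s1,X)→(s1,Y,R)
state=s1 head=4 tape=_Y_Y[X]Y__   (s1,X)→(s1,Y,R)
state=s1 head=5 tape=_Y_YY[Y]__   (s1,Y)→(s1,_,R)
state=s1 head=6 tape=_Y_YY_[_]_   (s1,_)→(s0,Y,L)
state=s0 head=5 tape=_Y_YY[_]Y_   (s0,_)→(s1,Y,L)
state=s1 head=4 tape=_Y_Y[Y]YY_   (s1,Y)→(s1,_,R)
state=s1 head=5 tape=_Y_Y_[Y]Y_   (s1,Y)→(s1,_,R)
state=s1 head=6 tape=_Y_Y__[Y]_   (s1,Y)→(s1,_,R)
state=s1 head=7 tape=_Y_Y___[_]   (s1,_)→(s0,Y,L)
state=s0 head=6 tape=_Y_Y__[_]Y   (s0,_)→(s1,Y,L)
state=s1 head=5 tape=_Y_Y_[_]YY   (s1,_)→(s0,Y,L)
state=s0 head=4 tape=_Y_Y[_]YYY   (s0,_)→(s1,Y,L)
state=s1 head=3 tape=_Y_[Y]YYYY   (s1,Y)→(s1,_,R)
state=s1 head=4 tape=_Y__[Y]YYY   (s1,Y)→(s1,_,R)
state=s1 head=5 tape=_Y___[Y]YY
After 17 steps: state s1, head at 5, tape Y___YYY.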